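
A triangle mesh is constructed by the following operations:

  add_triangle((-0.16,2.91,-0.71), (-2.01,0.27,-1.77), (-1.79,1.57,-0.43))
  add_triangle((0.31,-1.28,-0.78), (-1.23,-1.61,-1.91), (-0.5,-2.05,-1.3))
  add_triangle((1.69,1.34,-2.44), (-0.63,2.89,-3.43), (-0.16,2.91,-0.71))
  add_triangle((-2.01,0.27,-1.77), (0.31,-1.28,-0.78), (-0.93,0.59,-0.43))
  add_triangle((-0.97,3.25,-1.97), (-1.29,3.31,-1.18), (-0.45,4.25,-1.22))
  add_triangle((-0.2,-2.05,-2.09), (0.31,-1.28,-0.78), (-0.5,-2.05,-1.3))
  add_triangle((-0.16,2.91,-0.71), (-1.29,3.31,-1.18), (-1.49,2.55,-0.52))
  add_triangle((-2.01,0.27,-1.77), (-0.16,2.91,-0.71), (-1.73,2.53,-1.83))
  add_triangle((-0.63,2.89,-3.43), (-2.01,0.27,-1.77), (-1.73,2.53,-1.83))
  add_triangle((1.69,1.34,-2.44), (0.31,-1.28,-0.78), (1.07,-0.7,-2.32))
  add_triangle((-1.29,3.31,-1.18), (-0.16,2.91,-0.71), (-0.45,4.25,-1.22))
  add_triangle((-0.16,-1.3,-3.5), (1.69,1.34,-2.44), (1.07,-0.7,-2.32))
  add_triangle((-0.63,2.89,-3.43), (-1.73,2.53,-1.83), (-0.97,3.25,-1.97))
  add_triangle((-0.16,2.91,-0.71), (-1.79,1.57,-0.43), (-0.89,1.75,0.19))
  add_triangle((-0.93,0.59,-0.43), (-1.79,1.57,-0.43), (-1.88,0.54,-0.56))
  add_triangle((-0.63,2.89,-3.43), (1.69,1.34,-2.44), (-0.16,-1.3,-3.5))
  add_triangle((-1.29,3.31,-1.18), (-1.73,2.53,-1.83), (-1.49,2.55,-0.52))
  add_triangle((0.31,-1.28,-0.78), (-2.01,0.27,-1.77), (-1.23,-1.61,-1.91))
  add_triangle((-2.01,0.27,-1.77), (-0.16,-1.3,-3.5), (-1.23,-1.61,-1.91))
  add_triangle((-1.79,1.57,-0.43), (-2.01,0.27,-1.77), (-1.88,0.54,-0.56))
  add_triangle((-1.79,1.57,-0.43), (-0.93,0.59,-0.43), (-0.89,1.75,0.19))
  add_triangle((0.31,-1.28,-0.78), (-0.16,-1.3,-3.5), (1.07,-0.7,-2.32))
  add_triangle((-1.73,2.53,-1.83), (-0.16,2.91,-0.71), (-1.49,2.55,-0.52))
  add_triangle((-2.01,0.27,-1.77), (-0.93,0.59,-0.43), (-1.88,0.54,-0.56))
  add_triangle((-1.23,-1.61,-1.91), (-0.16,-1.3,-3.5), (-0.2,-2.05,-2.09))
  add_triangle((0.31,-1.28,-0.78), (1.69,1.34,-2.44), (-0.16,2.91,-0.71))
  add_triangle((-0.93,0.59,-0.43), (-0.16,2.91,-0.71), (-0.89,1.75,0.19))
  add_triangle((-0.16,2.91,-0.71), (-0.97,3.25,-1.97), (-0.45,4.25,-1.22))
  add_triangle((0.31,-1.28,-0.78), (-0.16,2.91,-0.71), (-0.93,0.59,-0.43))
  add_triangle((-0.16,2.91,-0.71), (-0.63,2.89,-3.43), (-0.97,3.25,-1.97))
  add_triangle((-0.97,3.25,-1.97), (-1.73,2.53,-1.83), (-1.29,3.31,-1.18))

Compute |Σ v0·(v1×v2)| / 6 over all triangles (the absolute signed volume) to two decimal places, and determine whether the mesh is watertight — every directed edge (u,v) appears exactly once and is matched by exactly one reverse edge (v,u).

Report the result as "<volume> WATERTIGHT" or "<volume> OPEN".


17.19 OPEN

Per-triangle v0·(v1×v2)/6:
  t1: +1.3627
  t2: -0.1799
  t3: +2.8136
  t4: -0.0027
  t5: +0.5883
  t6: +0.1712
  t7: +0.2987
  t8: -0.1414
  t9: +1.9249
  t10: +0.1882
  t11: +0.0593
  t12: +1.3711
  t13: +0.9235
  t14: +0.5279
  t15: -0.0611
  t16: +4.9960
  t17: +0.4137
  t18: -0.2832
  t19: +1.6316
  t20: +0.3776
  t21: -0.0326
  t22: +0.7120
  t23: -0.8727
  t24: -0.1332
  t25: +0.7941
  t26: -0.6888
  t27: -0.3787
  t28: +0.0532
  t29: -0.5087
  t30: +0.7768
  t31: +0.4849
Σ = +17.1863 → |volume| = 17.19

Directed edges: 93 total; 9 unmatched, e.g. (-1.23,-1.61,-1.91)→(-0.5,-2.05,-1.3) → open.


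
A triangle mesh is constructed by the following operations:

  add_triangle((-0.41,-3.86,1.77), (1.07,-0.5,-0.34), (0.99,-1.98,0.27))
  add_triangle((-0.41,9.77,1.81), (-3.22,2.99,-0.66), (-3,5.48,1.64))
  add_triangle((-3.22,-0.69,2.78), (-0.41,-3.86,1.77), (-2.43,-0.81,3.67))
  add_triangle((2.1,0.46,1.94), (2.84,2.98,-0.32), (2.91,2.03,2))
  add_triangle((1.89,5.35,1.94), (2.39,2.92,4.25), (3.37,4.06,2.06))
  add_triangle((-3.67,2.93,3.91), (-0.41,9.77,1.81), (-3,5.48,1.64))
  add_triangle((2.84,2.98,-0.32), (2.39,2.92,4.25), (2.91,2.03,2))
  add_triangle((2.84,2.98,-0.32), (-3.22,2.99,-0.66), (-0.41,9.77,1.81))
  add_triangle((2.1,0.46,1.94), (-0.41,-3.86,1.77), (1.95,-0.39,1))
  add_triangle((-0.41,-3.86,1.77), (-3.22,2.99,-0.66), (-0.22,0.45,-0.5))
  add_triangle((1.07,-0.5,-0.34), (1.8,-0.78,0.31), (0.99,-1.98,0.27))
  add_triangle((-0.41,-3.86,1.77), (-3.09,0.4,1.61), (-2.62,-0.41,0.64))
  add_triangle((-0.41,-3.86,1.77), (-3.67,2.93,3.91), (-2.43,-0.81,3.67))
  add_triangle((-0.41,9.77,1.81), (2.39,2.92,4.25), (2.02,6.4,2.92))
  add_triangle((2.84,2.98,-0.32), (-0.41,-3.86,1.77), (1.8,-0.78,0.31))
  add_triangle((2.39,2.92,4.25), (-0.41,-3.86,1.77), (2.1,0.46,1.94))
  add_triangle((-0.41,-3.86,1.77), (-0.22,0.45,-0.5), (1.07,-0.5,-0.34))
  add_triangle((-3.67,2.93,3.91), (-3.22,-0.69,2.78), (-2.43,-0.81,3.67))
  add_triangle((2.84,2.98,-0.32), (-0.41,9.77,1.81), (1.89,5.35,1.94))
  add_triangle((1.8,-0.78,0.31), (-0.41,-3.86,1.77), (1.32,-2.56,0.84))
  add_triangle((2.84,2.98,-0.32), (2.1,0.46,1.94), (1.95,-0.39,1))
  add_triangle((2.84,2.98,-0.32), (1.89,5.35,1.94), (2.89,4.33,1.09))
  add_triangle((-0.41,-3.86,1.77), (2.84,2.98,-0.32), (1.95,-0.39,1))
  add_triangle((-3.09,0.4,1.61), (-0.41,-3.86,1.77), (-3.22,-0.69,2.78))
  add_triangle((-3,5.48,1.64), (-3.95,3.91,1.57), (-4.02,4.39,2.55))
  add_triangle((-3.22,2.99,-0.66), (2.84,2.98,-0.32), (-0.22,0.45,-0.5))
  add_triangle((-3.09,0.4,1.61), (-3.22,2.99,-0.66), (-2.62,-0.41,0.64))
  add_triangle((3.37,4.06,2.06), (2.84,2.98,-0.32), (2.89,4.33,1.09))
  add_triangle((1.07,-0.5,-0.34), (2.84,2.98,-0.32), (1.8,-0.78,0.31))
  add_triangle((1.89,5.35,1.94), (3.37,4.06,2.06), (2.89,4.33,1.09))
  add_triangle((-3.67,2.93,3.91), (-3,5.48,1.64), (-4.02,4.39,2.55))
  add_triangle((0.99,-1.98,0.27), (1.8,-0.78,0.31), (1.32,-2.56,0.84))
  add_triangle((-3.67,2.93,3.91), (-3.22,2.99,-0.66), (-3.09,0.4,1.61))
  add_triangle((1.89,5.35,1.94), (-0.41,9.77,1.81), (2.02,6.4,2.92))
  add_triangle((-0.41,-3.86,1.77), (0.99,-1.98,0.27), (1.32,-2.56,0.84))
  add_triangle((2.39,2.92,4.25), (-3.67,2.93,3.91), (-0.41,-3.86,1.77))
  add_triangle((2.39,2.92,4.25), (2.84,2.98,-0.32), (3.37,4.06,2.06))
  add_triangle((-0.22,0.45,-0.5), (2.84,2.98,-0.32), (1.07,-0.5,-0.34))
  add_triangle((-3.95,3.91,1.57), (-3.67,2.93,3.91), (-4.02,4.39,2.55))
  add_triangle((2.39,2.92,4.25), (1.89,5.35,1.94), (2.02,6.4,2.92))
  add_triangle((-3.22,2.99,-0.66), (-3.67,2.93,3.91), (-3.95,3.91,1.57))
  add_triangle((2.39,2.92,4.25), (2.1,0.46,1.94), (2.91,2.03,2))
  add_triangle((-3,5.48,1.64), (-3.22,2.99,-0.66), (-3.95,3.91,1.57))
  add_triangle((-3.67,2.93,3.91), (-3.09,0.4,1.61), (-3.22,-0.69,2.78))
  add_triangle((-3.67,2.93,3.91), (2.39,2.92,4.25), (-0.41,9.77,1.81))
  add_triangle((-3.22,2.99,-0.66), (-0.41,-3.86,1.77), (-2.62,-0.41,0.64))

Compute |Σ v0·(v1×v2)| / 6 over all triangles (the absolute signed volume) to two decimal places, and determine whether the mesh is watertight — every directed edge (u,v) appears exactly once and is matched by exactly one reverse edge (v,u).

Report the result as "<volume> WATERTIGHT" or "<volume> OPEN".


161.01 WATERTIGHT

Per-triangle v0·(v1×v2)/6:
  t1: -0.0213
  t2: +8.6236
  t3: +2.9626
  t4: +0.8667
  t5: +4.7960
  t6: +11.5793
  t7: +2.6435
  t8: +10.2553
  t9: +1.6721
  t10: +0.7908
  t11: +0.2450
  t12: +2.0617
  t13: -0.5264
  t14: +6.7264
  t15: +1.3450
  t16: +4.4970
  t17: +0.3103
  t18: +3.2505
  t19: +7.5838
  t20: +0.3556
  t21: +1.5033
  t22: +0.9337
  t23: -0.0076
  t24: +1.3342
  t25: +1.4526
  t26: +1.2524
  t27: +1.8628
  t28: +1.1474
  t29: +0.6711
  t30: +1.5417
  t31: +2.1461
  t32: +0.2257
  t33: +5.6030
  t34: +2.4356
  t35: +0.3955
  t36: +21.3442
  t37: +0.6446
  t38: +0.4738
  t39: +1.1034
  t40: +1.4114
  t41: +1.2161
  t42: +1.5726
  t43: +3.1478
  t44: +2.5324
  t45: +35.1985
  t46: -0.1499
Σ = +161.0099 → |volume| = 161.01

Directed edges: 138 total, each appears once with its reverse present → watertight.


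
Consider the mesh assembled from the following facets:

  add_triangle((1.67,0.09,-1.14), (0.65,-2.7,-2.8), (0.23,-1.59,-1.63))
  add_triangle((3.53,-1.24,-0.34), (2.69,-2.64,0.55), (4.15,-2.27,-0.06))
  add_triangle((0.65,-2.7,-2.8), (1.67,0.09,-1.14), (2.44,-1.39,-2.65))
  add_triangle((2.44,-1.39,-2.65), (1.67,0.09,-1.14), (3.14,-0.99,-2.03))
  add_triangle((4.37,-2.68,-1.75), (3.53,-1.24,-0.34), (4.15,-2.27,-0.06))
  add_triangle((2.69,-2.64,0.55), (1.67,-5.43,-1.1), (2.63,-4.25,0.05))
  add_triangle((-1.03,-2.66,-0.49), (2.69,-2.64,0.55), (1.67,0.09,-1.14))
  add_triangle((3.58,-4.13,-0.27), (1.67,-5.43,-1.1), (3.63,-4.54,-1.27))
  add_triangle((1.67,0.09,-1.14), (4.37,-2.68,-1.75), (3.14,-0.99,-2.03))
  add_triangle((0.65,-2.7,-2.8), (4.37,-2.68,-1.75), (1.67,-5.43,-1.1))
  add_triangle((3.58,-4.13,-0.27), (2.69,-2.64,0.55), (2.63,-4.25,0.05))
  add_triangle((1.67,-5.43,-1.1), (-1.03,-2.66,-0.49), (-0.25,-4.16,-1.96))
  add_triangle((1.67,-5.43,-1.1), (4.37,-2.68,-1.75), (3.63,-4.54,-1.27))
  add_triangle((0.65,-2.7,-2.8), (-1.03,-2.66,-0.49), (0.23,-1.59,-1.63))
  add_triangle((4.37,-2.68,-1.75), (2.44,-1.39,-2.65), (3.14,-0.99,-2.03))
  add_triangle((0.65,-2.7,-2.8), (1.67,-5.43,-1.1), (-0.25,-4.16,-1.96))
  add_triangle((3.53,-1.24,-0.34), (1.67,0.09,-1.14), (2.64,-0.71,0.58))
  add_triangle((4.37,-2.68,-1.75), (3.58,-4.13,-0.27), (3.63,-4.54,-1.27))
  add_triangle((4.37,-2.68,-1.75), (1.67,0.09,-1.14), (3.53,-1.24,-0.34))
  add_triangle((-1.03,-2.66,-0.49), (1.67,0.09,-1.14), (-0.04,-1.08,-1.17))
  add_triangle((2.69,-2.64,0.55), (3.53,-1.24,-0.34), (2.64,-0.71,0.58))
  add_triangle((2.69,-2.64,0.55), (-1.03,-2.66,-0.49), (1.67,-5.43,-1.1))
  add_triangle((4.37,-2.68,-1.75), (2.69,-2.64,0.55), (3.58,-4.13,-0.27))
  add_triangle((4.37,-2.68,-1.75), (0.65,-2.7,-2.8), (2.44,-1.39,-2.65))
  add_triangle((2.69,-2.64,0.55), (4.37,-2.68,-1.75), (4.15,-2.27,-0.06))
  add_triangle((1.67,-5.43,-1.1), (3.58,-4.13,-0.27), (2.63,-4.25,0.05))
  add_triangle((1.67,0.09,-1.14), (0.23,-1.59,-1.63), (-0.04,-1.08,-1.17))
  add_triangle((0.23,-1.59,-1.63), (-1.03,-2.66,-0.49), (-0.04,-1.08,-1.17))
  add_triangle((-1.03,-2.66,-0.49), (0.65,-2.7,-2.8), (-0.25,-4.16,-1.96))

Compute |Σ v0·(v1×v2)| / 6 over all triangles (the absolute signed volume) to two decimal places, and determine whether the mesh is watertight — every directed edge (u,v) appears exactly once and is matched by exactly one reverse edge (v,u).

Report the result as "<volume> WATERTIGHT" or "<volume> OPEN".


Per-triangle v0·(v1×v2)/6:
  t1: +0.0704
  t2: +0.0478
  t3: +0.2485
  t4: +0.3657
  t5: +0.8639
  t6: -0.2495
  t7: -2.6547
  t8: +1.8777
  t9: +0.3058
  t10: +7.4269
  t11: +0.6149
  t12: +1.9363
  t13: +1.3161
  t14: +0.1418
  t15: +1.0802
  t16: +2.9361
  t17: +0.4573
  t18: +1.7022
  t19: +1.1886
  t20: -0.5100
  t21: +0.9355
  t22: +1.8974
  t23: +1.4534
  t24: +3.0008
  t25: +1.4814
  t26: +1.2258
  t27: +0.0921
  t28: +0.1399
  t29: +0.4919
Σ = +29.8842 → |volume| = 29.88

Directed edges: 87 total; 3 unmatched, e.g. (2.69,-2.64,0.55)→(1.67,0.09,-1.14) → open.

29.88 OPEN


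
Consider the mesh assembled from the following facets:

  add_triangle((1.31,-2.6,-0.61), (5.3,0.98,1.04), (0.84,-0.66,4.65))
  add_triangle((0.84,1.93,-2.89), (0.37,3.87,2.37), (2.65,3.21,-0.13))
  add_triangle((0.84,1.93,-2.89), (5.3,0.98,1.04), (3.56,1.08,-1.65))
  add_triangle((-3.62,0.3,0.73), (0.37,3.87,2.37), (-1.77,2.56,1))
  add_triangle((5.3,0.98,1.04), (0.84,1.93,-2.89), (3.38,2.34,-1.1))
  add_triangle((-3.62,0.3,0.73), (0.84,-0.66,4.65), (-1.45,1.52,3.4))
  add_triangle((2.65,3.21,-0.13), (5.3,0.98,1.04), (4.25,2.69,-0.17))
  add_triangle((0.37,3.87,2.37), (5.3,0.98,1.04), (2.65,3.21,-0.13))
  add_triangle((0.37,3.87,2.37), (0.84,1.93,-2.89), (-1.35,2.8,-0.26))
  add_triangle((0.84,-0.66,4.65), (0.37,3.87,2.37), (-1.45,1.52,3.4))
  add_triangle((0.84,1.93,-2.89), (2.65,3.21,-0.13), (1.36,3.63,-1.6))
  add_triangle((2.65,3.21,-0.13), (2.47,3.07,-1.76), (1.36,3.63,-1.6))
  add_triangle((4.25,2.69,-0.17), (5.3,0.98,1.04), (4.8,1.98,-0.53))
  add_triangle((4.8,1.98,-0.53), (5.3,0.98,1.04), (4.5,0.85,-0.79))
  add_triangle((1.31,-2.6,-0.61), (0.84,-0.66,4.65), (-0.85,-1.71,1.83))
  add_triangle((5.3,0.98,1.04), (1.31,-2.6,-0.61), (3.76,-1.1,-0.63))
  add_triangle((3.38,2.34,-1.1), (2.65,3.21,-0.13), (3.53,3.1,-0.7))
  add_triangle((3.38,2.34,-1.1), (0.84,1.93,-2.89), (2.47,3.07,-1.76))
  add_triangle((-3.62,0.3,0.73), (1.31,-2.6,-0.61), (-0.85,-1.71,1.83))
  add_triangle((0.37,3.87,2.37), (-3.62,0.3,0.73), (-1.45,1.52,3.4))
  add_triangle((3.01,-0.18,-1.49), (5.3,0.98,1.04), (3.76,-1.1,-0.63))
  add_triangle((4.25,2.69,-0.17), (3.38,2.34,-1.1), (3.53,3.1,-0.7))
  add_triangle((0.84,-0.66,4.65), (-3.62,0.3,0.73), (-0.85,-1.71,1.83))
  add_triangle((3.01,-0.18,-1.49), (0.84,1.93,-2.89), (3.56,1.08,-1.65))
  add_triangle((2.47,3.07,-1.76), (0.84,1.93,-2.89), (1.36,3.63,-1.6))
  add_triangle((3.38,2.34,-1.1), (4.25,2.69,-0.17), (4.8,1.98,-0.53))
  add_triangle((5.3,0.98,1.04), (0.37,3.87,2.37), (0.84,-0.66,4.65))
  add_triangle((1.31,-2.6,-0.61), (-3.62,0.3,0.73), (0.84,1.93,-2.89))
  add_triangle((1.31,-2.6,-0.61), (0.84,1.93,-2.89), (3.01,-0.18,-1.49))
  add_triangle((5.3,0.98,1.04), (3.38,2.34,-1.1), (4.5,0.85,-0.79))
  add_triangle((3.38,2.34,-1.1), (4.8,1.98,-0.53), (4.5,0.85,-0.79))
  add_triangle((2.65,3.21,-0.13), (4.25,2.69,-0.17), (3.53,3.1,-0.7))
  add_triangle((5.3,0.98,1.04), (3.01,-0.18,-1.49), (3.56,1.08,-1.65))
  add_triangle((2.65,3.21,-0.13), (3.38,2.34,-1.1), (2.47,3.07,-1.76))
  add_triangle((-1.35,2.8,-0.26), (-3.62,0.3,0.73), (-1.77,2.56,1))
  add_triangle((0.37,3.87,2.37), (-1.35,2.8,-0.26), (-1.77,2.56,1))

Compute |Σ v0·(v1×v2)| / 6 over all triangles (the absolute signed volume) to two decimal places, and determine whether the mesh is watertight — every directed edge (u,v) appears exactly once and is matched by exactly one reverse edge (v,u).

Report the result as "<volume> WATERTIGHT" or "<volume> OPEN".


109.91 OPEN

Per-triangle v0·(v1×v2)/6:
  t1: +11.8851
  t2: +5.2678
  t3: +2.5437
  t4: +2.0460
  t5: +1.8637
  t6: +5.1772
  t7: +1.3189
  t8: +7.7026
  t9: +5.0836
  t10: +6.6390
  t11: -1.8766
  t12: +1.3822
  t13: +1.5069
  t14: +1.5912
  t15: +4.0543
  t16: +2.0591
  t17: +0.0770
  t18: +1.2784
  t19: +2.8646
  t20: +5.2488
  t21: +2.4095
  t22: +0.5122
  t23: +4.5862
  t24: +1.7163
  t25: +1.5996
  t26: +0.7712
  t27: +16.7161
  t28: +4.5067
  t29: +3.0917
  t30: -2.5066
  t31: +0.8068
  t32: +0.5920
  t33: +2.3032
  t34: +1.3020
  t35: +1.8179
  t36: +1.9738
Σ = +109.9120 → |volume| = 109.91

Directed edges: 108 total; 6 unmatched, e.g. (0.84,1.93,-2.89)→(-1.35,2.8,-0.26) → open.


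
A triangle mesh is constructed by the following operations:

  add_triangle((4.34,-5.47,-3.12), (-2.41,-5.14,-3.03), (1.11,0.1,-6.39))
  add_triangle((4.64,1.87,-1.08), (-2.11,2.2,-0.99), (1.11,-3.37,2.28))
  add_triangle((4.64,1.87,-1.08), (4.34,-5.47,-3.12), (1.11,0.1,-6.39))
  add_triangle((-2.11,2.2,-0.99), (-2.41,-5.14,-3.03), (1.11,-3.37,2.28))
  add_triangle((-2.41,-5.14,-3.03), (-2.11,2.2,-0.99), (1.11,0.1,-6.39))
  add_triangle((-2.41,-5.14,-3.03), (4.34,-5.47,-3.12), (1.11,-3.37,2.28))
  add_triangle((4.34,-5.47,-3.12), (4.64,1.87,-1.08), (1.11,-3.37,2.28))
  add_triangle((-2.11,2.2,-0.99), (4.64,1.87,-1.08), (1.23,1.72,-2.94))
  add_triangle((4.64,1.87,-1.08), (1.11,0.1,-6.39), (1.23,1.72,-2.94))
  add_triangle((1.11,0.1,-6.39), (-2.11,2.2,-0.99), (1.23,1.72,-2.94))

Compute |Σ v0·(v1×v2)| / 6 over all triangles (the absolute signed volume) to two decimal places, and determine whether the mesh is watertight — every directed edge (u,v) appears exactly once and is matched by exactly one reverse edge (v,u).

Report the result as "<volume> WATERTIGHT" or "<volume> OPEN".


161.69 WATERTIGHT

Per-triangle v0·(v1×v2)/6:
  t1: +38.2411
  t2: +1.6155
  t3: +33.6648
  t4: +6.2122
  t5: +19.4384
  t6: +24.9962
  t7: +20.3995
  t8: +4.8577
  t9: +6.5182
  t10: +5.7417
Σ = +161.6852 → |volume| = 161.69

Directed edges: 30 total, each appears once with its reverse present → watertight.


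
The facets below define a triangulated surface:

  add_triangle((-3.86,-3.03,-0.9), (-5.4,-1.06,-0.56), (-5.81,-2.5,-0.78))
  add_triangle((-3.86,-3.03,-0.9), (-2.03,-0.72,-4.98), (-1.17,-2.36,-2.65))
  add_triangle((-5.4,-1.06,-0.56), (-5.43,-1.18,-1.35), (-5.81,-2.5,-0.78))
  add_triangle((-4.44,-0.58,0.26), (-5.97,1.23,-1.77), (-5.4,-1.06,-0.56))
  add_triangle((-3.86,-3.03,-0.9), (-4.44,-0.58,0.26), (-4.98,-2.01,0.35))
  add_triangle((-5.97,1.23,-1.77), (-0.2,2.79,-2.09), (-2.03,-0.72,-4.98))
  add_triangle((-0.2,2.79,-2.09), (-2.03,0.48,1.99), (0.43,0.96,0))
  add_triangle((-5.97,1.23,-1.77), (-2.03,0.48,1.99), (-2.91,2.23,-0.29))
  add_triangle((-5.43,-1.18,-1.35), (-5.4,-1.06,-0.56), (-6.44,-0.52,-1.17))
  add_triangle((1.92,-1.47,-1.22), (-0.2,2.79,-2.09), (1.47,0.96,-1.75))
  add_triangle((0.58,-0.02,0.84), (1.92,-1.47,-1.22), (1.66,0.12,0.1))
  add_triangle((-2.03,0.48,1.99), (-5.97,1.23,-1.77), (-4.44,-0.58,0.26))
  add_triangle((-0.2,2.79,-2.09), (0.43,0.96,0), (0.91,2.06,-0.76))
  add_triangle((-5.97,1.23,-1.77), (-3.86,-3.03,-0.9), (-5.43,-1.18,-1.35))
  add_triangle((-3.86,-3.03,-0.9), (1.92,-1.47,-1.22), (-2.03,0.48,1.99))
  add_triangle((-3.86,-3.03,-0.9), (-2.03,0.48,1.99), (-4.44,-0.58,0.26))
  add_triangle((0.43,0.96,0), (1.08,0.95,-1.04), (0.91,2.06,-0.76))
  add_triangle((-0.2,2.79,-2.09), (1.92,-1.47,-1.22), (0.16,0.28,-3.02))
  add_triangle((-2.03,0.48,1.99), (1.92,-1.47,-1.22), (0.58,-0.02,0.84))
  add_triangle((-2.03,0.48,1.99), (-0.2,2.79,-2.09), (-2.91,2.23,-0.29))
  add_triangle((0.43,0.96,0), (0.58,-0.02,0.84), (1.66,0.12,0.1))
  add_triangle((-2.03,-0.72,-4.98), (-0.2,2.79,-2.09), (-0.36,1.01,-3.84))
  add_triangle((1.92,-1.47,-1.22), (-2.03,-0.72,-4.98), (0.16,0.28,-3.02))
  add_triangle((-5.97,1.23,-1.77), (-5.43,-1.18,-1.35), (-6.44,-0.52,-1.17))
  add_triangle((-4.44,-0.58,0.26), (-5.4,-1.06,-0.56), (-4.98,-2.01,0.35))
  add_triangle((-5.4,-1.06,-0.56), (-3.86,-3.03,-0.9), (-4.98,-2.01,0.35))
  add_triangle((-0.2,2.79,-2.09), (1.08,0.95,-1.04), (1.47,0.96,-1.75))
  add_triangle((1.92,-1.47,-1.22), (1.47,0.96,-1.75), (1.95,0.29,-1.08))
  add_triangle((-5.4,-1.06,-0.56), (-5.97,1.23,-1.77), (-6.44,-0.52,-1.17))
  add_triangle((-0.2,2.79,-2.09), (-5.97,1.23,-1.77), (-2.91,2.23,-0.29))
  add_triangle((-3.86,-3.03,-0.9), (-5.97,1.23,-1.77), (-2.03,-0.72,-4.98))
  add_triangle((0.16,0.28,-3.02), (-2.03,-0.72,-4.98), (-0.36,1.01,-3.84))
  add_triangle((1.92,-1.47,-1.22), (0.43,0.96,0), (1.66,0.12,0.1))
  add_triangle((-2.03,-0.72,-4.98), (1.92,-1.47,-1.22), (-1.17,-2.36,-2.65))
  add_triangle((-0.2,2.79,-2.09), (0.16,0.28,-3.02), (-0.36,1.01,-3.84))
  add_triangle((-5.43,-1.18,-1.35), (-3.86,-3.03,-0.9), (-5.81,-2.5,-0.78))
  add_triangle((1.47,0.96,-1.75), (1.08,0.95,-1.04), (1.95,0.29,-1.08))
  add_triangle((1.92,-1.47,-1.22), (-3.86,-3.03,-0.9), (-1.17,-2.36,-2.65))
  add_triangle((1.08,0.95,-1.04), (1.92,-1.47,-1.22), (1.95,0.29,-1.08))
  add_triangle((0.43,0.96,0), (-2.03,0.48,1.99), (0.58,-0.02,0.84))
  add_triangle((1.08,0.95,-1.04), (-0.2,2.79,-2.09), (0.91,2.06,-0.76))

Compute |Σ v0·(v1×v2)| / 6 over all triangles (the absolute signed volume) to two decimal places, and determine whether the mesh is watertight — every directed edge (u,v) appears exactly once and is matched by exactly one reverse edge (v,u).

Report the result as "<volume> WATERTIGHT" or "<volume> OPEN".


Per-triangle v0·(v1×v2)/6:
  t1: -0.2485
  t2: +5.5154
  t3: +0.9446
  t4: +1.8594
  t5: -1.2419
  t6: +14.2743
  t7: +1.2123
  t8: +4.1696
  t9: +0.5786
  t10: +0.7911
  t11: +0.3812
  t12: +3.9517
  t13: +0.1720
  t14: +0.4302
  t15: +2.4934
  t16: +2.8763
  t17: +0.0817
  t18: +2.1769
  t19: +0.5104
  t20: +1.7236
  t21: +0.2065
  t22: +2.2465
  t23: +2.9314
  t24: +1.2135
  t25: +0.8968
  t26: +2.2363
  t27: +0.3154
  t28: +0.5717
  t29: +0.3147
  t30: +4.8609
  t31: +16.9407
  t32: +1.0902
  t33: +0.3548
  t34: +4.0627
  t35: +0.6340
  t36: +1.2508
  t37: +0.1336
  t38: +3.0064
  t39: -0.2923
  t40: +0.4893
  t41: +0.5796
Σ = +86.6959 → |volume| = 86.70

Directed edges: 123 total; 3 unmatched, e.g. (0.43,0.96,0)→(1.08,0.95,-1.04) → open.

86.70 OPEN


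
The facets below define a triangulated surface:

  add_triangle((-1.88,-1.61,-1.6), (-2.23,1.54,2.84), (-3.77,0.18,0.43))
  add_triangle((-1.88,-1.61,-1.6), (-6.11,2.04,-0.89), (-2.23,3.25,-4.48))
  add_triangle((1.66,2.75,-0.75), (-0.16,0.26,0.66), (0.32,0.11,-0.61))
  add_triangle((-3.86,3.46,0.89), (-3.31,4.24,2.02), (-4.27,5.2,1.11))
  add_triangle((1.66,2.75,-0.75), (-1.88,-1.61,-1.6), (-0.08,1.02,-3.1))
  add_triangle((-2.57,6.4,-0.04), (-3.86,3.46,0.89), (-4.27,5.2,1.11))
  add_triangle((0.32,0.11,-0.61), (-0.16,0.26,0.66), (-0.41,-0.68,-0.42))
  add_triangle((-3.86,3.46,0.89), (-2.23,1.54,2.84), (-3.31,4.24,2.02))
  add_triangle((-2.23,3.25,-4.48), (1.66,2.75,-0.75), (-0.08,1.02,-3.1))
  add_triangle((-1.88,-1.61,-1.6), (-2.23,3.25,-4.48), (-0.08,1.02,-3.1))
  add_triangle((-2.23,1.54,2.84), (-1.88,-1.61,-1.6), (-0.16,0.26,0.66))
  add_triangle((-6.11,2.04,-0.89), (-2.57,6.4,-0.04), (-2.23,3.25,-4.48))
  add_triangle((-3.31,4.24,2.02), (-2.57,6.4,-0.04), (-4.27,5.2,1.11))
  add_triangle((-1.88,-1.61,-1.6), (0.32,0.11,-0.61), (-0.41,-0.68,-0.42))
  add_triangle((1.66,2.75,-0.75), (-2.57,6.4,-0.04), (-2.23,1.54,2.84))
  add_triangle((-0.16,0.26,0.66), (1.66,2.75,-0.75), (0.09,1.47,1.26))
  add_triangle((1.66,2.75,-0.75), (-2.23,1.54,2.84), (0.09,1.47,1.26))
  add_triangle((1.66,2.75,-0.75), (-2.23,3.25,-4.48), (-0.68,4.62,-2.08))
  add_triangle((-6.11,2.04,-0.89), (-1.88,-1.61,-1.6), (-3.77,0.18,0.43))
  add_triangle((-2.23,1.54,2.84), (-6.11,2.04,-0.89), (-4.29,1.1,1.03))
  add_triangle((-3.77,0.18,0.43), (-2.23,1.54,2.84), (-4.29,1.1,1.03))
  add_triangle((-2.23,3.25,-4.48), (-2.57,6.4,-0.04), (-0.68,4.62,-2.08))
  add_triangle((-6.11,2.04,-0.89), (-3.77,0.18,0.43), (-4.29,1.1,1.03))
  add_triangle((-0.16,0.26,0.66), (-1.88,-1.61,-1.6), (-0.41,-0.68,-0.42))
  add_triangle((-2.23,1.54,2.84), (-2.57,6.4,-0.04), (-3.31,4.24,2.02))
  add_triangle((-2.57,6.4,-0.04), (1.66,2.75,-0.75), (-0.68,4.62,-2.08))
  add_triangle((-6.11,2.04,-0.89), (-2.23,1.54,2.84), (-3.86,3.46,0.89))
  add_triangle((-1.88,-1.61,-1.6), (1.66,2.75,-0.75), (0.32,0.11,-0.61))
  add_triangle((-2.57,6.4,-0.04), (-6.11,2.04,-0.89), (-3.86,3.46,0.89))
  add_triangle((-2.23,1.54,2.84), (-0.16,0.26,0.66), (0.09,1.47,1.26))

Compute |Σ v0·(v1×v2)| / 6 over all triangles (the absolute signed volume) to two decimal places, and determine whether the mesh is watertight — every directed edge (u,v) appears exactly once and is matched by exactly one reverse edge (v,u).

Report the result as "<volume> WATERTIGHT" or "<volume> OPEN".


Per-triangle v0·(v1×v2)/6:
  t1: +1.1272
  t2: +12.8520
  t3: +0.0007
  t4: +1.0070
  t5: -0.5243
  t6: +0.8892
  t7: -0.0100
  t8: +2.2758
  t9: +4.2755
  t10: +4.0211
  t11: +0.2712
  t12: +24.3029
  t13: +2.8040
  t14: +0.0873
  t15: +7.1426
  t16: +0.0258
  t17: +1.2139
  t18: +4.1380
  t19: +3.6880
  t20: +2.4116
  t21: +0.9673
  t22: +7.6141
  t23: +1.4865
  t24: +0.0732
  t25: +1.3678
  t26: +5.1293
  t27: +5.8212
  t28: +0.4784
  t29: +7.4566
  t30: +0.1834
Σ = +102.5773 → |volume| = 102.58

Directed edges: 90 total, each appears once with its reverse present → watertight.

102.58 WATERTIGHT


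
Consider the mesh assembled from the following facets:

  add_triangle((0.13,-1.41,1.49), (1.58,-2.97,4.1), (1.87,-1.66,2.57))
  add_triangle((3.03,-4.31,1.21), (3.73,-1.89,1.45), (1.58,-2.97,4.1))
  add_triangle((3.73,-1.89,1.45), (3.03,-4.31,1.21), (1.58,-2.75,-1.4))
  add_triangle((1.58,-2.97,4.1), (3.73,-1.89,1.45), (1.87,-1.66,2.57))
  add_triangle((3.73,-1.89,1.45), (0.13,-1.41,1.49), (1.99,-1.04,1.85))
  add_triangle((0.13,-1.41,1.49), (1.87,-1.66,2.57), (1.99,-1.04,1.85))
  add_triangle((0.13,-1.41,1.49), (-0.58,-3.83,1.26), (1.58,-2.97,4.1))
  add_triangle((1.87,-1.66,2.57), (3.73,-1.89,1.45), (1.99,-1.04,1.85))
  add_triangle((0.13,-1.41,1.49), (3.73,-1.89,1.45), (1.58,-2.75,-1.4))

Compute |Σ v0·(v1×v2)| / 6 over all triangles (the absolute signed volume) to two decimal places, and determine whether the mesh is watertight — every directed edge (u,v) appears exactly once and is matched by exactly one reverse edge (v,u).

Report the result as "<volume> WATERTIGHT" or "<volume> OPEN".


Per-triangle v0·(v1×v2)/6:
  t1: -0.1375
  t2: +5.9694
  t3: +3.5133
  t4: +0.9417
  t5: -0.8711
  t6: -0.0601
  t7: +0.6447
  t8: +0.4405
  t9: -3.4275
Σ = +7.0134 → |volume| = 7.01

Directed edges: 27 total; 5 unmatched, e.g. (1.58,-2.97,4.1)→(3.03,-4.31,1.21) → open.

7.01 OPEN


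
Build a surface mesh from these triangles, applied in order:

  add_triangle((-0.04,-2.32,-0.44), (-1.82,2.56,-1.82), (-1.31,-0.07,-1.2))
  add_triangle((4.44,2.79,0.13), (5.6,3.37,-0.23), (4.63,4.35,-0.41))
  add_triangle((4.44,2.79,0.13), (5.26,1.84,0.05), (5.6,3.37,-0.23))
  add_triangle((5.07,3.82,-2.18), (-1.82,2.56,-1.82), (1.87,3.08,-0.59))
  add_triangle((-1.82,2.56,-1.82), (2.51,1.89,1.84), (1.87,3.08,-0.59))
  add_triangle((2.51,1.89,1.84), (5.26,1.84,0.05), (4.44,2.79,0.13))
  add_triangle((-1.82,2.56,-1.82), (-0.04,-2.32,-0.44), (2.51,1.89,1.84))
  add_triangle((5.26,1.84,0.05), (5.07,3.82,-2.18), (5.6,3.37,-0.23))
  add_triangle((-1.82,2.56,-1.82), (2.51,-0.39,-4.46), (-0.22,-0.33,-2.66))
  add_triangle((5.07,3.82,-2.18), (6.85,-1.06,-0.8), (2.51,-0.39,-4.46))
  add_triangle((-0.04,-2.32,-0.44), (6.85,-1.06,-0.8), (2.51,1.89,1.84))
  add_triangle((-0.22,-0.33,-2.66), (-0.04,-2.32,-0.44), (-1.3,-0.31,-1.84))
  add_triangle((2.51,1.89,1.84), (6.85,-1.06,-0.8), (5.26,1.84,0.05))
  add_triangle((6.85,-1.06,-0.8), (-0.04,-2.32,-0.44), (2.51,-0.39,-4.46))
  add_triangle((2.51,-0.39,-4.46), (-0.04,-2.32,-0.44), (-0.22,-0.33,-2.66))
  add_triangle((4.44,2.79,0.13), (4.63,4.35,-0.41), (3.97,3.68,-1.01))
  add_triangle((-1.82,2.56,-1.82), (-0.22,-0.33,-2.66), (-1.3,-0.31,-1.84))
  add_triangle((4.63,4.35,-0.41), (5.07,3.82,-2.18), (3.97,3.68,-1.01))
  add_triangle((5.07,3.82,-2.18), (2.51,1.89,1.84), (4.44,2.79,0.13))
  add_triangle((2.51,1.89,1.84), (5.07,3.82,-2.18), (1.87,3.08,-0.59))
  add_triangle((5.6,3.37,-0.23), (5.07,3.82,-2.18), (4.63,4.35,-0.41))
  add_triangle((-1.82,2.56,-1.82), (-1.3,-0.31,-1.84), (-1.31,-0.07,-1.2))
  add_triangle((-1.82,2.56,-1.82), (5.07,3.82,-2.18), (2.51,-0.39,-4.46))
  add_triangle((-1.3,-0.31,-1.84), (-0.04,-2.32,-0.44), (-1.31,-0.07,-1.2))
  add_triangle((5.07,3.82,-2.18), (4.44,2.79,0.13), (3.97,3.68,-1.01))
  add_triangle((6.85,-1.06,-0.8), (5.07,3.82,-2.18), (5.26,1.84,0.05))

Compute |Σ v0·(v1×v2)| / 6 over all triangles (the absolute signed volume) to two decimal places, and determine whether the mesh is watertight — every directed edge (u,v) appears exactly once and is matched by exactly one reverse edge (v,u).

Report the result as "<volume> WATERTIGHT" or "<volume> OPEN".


Per-triangle v0·(v1×v2)/6:
  t1: -0.3114
  t2: +0.4801
  t3: +0.4157
  t4: +4.3860
  t5: +2.8843
  t6: +1.8914
  t7: -1.1406
  t8: +2.2482
  t9: +3.6764
  t10: +21.9075
  t11: +4.5084
  t12: +1.1527
  t13: +4.7353
  t14: +11.0653
  t15: +2.8911
  t16: -0.7221
  t17: +1.4781
  t18: +0.4127
  t19: +1.3679
  t20: +4.1223
  t21: +2.7200
  t22: +0.3846
  t23: +16.2473
  t24: +0.3073
  t25: -1.5139
  t26: +8.3034
Σ = +93.8978 → |volume| = 93.90

Directed edges: 78 total, each appears once with its reverse present → watertight.

93.90 WATERTIGHT


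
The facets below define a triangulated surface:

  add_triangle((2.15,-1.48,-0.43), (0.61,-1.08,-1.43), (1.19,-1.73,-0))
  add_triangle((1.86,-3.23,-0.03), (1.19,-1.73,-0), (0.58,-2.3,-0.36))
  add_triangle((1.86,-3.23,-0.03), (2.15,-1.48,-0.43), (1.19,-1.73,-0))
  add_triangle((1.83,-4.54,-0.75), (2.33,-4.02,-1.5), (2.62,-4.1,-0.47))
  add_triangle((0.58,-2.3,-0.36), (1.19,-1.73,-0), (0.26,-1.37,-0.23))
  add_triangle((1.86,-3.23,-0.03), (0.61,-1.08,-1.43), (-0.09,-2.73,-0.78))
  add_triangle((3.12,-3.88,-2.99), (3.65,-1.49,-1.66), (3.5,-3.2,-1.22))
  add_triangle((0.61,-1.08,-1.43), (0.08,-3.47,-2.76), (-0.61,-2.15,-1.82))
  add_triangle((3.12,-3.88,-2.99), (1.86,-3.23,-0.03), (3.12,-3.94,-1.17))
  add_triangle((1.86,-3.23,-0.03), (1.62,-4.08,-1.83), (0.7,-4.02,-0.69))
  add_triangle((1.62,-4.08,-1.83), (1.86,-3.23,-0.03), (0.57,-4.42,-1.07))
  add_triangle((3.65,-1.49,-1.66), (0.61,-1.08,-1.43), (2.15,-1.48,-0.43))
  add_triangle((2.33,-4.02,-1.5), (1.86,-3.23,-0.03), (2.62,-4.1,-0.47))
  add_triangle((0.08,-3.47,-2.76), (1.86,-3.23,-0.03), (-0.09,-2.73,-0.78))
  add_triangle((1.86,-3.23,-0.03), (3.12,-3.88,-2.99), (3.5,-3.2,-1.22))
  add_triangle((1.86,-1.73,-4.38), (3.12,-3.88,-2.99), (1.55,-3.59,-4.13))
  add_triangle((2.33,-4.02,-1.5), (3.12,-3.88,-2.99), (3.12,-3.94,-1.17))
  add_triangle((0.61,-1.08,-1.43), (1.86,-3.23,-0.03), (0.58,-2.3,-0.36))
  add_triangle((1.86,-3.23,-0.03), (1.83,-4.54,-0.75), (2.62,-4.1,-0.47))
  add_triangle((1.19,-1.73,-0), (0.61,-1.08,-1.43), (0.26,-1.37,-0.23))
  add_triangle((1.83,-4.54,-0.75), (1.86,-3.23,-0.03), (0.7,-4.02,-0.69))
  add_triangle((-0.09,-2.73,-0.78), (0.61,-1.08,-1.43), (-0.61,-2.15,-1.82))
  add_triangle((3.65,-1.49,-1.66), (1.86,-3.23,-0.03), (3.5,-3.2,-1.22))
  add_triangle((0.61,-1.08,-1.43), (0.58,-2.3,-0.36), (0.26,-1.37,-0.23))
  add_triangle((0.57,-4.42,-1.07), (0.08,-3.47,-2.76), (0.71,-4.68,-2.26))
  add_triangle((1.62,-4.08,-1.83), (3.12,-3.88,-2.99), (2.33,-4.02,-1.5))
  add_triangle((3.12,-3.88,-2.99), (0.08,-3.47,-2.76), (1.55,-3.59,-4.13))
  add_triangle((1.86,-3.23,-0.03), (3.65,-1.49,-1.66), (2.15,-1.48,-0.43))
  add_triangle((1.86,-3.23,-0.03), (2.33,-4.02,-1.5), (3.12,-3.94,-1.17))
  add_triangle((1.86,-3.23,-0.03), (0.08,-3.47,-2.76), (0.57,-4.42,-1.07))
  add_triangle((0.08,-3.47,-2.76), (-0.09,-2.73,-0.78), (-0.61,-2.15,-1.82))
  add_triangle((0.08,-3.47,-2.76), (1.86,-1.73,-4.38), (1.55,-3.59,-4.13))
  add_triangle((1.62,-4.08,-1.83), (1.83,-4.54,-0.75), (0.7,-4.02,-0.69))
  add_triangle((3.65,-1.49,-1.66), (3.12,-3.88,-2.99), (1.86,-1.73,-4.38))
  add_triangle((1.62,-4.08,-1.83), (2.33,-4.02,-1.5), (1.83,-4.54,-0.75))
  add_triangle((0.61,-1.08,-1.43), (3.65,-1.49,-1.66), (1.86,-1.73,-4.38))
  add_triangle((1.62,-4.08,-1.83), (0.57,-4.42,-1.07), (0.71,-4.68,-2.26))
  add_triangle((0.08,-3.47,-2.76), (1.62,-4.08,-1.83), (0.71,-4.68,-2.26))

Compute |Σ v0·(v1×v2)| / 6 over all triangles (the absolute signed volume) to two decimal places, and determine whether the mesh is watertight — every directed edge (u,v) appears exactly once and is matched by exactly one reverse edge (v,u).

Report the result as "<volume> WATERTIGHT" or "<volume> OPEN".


19.96 OPEN

Per-triangle v0·(v1×v2)/6:
  t1: -0.4832
  t2: -0.0289
  t3: +0.0546
  t4: +0.7232
  t5: +0.0044
  t6: -1.2657
  t7: +2.2823
  t8: +0.2550
  t9: -0.8131
  t10: -1.3017
  t11: +1.5016
  t12: -0.6992
  t13: -0.2004
  t14: +1.6614
  t15: +2.0679
  t16: +3.0473
  t17: +1.0394
  t18: +0.5669
  t19: +0.2811
  t20: -0.2725
  t21: +0.3398
  t22: -0.6293
  t23: +0.3204
  t24: +0.0433
  t25: +0.4557
  t26: +0.9491
  t27: +2.3154
  t28: +0.5244
  t29: +0.6610
  t30: -1.8380
  t31: +0.5405
  t32: +1.2074
  t33: +0.8046
  t34: +4.6757
  t35: +0.6362
  t36: -1.1059
  t37: +0.8421
  t38: +0.7978
Σ = +19.9604 → |volume| = 19.96

Directed edges: 114 total; 6 unmatched, e.g. (0.61,-1.08,-1.43)→(0.08,-3.47,-2.76) → open.


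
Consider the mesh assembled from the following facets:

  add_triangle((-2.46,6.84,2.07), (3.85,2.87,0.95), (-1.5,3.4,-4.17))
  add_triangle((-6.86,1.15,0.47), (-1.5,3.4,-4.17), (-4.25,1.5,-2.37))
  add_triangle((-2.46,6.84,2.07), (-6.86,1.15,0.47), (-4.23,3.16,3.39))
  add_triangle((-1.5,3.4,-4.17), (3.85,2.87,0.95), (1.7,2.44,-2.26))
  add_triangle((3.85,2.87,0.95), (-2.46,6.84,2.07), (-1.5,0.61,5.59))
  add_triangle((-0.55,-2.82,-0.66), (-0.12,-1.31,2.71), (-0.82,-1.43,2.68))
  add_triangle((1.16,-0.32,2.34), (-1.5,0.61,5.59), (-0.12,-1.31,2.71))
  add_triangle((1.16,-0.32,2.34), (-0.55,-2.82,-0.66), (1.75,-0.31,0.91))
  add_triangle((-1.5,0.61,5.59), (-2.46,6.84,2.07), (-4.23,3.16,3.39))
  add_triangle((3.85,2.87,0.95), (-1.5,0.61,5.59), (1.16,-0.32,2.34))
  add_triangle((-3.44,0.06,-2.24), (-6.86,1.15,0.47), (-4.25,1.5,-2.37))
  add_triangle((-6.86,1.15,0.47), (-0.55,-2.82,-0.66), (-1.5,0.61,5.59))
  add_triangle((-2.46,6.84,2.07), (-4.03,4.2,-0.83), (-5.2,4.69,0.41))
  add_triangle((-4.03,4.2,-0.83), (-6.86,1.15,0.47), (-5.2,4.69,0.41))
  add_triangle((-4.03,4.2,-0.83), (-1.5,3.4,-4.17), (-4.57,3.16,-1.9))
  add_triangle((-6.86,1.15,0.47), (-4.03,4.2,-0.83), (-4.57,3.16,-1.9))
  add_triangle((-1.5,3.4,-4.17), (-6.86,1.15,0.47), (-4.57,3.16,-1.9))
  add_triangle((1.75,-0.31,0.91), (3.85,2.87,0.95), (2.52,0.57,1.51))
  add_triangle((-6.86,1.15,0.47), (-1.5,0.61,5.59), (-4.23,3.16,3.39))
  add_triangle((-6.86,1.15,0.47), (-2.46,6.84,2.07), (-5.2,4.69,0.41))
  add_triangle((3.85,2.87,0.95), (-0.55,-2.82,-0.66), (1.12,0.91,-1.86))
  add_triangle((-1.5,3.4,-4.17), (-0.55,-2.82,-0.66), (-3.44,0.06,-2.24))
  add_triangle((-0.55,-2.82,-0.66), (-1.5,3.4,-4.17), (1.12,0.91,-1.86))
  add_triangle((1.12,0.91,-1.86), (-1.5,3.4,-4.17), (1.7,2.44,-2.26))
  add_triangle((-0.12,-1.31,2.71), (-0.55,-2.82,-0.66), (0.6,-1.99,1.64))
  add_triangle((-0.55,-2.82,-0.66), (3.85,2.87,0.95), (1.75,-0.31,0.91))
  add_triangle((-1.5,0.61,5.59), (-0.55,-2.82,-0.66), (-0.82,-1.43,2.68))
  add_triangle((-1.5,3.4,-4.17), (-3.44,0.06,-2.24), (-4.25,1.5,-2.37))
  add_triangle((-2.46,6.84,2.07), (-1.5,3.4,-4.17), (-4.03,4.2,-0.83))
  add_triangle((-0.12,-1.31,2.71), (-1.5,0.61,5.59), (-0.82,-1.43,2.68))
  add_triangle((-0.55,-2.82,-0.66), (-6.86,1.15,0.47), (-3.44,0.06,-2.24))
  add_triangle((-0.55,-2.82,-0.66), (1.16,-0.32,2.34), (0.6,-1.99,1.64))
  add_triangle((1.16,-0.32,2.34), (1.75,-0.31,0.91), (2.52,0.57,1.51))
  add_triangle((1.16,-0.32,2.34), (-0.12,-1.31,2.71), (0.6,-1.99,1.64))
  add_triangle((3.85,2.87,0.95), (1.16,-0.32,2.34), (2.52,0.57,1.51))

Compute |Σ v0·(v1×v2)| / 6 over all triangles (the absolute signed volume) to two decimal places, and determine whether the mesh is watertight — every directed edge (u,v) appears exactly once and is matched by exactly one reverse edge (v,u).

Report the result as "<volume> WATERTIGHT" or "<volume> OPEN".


232.01 OPEN

Per-triangle v0·(v1×v2)/6:
  t1: +28.9100
  t2: +5.7325
  t3: +17.4547
  t4: +4.9089
  t5: +30.2037
  t6: +0.9592
  t7: +2.3492
  t8: +1.4904
  t9: +15.5097
  t10: +6.8083
  t11: +3.8012
  t12: +17.9844
  t13: +5.5159
  t14: +5.0453
  t15: +5.3394
  t16: +5.8905
  t17: +3.7278
  t18: +0.5187
  t19: +14.1054
  t20: +7.9061
  t21: +3.3290
  t22: +5.7643
  t23: +4.3073
  t24: +1.8020
  t25: +1.2669
  t26: +1.2826
  t27: +0.9086
  t28: +3.3793
  t29: +14.2685
  t30: +1.1253
  t31: +7.8309
  t32: +0.0883
  t33: +0.5215
  t34: +0.9297
  t35: +1.0492
Σ = +232.0147 → |volume| = 232.01

Directed edges: 105 total; 3 unmatched, e.g. (3.85,2.87,0.95)→(1.7,2.44,-2.26) → open.


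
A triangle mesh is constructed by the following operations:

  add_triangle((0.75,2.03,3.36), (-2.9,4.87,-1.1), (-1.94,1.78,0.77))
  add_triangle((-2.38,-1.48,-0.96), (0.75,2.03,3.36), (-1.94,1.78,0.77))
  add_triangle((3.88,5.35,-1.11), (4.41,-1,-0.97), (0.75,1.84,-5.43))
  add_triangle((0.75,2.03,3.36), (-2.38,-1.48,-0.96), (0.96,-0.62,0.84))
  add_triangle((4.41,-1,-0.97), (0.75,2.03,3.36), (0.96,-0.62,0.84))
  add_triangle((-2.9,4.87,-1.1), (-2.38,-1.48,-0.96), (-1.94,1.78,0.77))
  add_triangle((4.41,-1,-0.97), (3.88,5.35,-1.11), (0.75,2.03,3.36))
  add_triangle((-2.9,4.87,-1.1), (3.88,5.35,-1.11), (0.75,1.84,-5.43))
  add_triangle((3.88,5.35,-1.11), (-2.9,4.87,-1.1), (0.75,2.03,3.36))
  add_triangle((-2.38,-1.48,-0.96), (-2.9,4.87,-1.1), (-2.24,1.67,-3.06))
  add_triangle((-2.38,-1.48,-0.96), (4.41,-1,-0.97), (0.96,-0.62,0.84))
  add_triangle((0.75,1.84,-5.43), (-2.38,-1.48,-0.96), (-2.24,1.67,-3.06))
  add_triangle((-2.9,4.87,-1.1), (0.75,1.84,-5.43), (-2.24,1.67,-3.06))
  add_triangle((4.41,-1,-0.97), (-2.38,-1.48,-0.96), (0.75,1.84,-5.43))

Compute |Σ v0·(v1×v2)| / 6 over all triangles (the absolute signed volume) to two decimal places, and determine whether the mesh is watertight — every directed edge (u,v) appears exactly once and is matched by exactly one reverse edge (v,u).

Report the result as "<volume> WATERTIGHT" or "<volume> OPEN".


Per-triangle v0·(v1×v2)/6:
  t1: +4.5910
  t2: +2.6590
  t3: +23.7291
  t4: +1.7568
  t5: +2.7421
  t6: +4.0271
  t7: +16.5554
  t8: +28.9055
  t9: +21.7431
  t10: +5.7931
  t11: +1.9991
  t12: +5.7898
  t13: +9.0884
  t14: +10.0075
Σ = +139.3870 → |volume| = 139.39

Directed edges: 42 total, each appears once with its reverse present → watertight.

139.39 WATERTIGHT


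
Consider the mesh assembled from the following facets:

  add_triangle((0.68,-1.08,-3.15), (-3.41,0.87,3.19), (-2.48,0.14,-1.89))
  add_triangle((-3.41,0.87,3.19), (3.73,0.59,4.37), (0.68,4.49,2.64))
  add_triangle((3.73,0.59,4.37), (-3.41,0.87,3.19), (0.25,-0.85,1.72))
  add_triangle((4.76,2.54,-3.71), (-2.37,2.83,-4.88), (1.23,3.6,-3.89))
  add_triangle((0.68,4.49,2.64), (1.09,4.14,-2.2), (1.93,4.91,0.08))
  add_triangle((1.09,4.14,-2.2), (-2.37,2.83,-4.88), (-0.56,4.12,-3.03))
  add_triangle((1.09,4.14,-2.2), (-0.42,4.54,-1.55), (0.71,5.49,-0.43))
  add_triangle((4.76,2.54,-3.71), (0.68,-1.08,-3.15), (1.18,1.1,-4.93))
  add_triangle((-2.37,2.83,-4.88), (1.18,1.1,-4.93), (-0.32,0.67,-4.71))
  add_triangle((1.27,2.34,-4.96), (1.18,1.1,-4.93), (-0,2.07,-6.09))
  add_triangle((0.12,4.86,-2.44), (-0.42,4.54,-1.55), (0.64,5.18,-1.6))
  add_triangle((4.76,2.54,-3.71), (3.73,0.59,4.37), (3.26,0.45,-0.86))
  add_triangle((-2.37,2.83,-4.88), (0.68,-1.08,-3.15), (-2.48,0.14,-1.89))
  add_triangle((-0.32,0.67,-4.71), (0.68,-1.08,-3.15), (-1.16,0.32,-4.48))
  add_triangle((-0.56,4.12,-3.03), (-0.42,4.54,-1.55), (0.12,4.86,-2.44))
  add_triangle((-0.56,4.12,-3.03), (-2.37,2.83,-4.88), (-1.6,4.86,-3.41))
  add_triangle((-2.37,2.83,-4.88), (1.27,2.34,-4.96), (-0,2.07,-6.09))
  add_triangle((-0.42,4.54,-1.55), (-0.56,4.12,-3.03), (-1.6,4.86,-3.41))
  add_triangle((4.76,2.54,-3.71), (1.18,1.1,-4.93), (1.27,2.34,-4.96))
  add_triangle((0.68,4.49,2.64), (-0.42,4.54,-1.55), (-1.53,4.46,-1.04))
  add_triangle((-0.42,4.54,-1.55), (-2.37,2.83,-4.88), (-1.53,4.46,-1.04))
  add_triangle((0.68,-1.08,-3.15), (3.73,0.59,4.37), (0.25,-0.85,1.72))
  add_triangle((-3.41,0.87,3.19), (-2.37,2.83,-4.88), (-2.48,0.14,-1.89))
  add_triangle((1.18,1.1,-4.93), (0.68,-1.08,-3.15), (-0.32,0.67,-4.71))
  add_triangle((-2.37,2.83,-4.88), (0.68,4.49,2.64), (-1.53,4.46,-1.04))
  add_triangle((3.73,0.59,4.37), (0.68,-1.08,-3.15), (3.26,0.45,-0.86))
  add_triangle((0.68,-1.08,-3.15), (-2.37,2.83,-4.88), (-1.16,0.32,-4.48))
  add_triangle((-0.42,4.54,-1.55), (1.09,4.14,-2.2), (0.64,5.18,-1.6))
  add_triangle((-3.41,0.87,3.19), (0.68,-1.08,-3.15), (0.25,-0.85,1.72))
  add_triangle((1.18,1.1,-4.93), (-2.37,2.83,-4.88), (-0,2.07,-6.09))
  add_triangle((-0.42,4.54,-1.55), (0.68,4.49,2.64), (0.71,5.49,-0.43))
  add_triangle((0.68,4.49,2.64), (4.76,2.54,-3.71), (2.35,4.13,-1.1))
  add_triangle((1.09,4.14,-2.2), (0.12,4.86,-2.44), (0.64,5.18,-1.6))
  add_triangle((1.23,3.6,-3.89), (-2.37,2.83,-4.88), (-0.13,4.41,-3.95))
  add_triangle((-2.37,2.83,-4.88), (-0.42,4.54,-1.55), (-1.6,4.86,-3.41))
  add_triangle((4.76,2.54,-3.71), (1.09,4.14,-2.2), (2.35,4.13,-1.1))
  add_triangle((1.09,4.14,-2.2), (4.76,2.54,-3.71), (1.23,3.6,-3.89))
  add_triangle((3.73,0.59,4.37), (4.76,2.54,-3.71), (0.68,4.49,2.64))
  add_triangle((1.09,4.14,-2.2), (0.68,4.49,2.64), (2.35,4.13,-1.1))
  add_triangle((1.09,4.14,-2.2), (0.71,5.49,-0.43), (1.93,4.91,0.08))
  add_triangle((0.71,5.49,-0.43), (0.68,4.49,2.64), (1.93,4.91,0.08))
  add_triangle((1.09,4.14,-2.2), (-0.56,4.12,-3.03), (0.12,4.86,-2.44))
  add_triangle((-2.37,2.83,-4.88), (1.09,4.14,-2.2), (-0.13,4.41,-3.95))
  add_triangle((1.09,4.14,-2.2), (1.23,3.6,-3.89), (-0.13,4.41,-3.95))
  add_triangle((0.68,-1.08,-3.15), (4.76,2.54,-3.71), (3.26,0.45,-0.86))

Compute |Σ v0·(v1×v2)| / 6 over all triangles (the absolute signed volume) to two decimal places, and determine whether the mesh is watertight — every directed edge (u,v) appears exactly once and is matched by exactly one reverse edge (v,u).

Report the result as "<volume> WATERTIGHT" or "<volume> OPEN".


154.02 OPEN

Per-triangle v0·(v1×v2)/6:
  t1: +1.4650
  t2: +17.9601
  t3: +5.2237
  t4: +6.1878
  t5: -3.1418
  t6: +2.0246
  t7: +2.3347
  t8: +5.5681
  t9: +3.1780
  t10: +1.5255
  t11: +0.7338
  t12: +5.5777
  t13: +5.4114
  t14: +1.2490
  t15: +0.8053
  t16: +2.0292
  t17: +3.0833
  t18: +1.1762
  t19: +3.8072
  t20: +3.9283
  t21: +4.0791
  t22: +3.2361
  t23: +7.3120
  t24: +2.0971
  t25: -3.1302
  t26: +3.2935
  t27: -1.6930
  t28: -0.8539
  t29: +2.1299
  t30: -0.0179
  t31: +2.6484
  t32: +4.8373
  t33: +0.8510
  t34: +3.4216
  t35: -0.6140
  t36: +5.1465
  t37: +5.1213
  t38: +27.3488
  t39: +4.7580
  t40: +2.4584
  t41: +3.5027
  t42: +0.8344
  t43: +0.4455
  t44: +2.0740
  t45: +4.6045
Σ = +154.0182 → |volume| = 154.02

Directed edges: 135 total; 9 unmatched, e.g. (0.68,4.49,2.64)→(-3.41,0.87,3.19) → open.
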